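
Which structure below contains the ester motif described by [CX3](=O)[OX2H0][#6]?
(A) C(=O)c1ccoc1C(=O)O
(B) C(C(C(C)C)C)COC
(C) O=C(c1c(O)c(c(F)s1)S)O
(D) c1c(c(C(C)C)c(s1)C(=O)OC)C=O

[CX3](=O)[OX2H0][#6] describes a carbonyl carbon bonded to an oxygen that is itself bonded to carbon (no H on that O) (an ester).
(A) has a carboxylic acid group (-C(=O)OH) but the singly-bonded O carries H (OX2H1, not H0).
(B) has a methoxy ether (-OCH3) but the ether oxygen is not adjacent to a C=O carbon.
(C) has a carboxylic acid group (-C(=O)OH) but the singly-bonded O carries H (OX2H1, not H0).
(D) contains a methyl-ester group (-C(=O)OCH3), which satisfies every atom and bond constraint.
So the answer is (D).

D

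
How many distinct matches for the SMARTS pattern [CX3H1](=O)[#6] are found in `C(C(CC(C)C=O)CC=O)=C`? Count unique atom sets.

2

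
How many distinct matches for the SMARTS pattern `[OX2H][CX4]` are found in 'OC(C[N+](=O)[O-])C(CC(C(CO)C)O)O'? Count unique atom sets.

[OX2H][CX4] is the SMARTS for an aliphatic alcohol: a hydroxyl oxygen bound to an sp3 (X4) carbon.
The molecule carries 4 separate instances of a hydroxyl group (-OH) meeting every constraint; each maps to a distinct set of atoms, giving 4 matches.

4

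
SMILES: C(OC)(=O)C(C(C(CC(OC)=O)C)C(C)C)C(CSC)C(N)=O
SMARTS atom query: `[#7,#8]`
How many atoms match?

6

The query [#7,#8] means: nitrogen or oxygen (comma = OR).
Check the 23 heavy atoms by environment: 16× C → no; 1× S → no; 5× O → match; 1× N → match.
Summing the matching environments: 5 + 1 = 6 matching atoms.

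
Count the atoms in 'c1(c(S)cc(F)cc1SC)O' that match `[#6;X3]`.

The query [#6;X3] means: any carbon (aromatic or not) with three total connections.
Check the 11 heavy atoms by environment: 6× c (aromatic, X3) → match; 1× F (X1) → no; 2× S (X2) → no; 1× C (X4) → no; 1× O (X2) → no.
That gives 6 matching atoms.

6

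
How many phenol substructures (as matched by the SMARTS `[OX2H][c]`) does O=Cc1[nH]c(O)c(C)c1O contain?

[OX2H][c] is the SMARTS for a phenol: a hydroxyl oxygen attached to an aromatic carbon.
The molecule carries 2 separate instances of a hydroxyl group (-OH) meeting every constraint; each maps to a distinct set of atoms, giving 2 matches.

2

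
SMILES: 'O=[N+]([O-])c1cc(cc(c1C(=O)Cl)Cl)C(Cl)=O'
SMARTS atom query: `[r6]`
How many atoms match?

6

The query [r6] means: r6 matches atoms in a six-membered ring.
Check the 16 heavy atoms by environment: 6× c (aromatic, in 6-ring) → match; 2× C (acyclic) → no; 3× O (acyclic) → no; 3× Cl (acyclic) → no; 1× N (charge +1, acyclic) → no; 1× O (charge -1, acyclic) → no.
That gives 6 matching atoms.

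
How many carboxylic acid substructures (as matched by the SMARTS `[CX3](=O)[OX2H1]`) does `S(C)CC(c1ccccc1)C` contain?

0

[CX3](=O)[OX2H1] is the SMARTS for a carboxylic acid: an sp2 carbon double-bonded to O and single-bonded to an -OH oxygen.
No fragment in the molecule satisfies every constraint, giving 0 matches.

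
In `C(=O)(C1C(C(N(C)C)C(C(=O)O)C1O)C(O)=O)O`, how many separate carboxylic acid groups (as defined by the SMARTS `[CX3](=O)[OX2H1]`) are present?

3

[CX3](=O)[OX2H1] is the SMARTS for a carboxylic acid: an sp2 carbon double-bonded to O and single-bonded to an -OH oxygen.
The molecule carries 3 separate instances of a carboxylic acid group (-C(=O)OH) meeting every constraint; each maps to a distinct set of atoms, giving 3 matches.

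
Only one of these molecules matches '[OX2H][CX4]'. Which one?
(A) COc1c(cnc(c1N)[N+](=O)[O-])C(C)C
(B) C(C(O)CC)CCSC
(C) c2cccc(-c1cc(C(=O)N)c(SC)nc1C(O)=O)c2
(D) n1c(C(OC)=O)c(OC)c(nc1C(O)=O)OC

B

[OX2H][CX4] describes a hydroxyl oxygen bound to an sp3 (X4) carbon (an aliphatic alcohol).
(A) has a methoxy ether (-OCH3) but the oxygen has H0 (ether), not H1.
(B) contains a hydroxyl group (-OH), which satisfies every atom and bond constraint.
(C) has a carboxylic acid group (-C(=O)OH) but the -OH is on a CX3 carbonyl carbon, not a CX4 carbon.
(D) has a carboxylic acid group (-C(=O)OH) but the -OH is on a CX3 carbonyl carbon, not a CX4 carbon.
So the answer is (B).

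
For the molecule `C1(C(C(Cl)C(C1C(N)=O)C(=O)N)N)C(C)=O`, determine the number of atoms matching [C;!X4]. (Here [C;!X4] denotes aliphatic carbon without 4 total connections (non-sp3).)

Check the 16 heavy atoms by environment: 6× C (X4) → no; 3× C (X3) → match; 3× O (X1) → no; 3× N (X3) → no; 1× Cl (X1) → no.
That gives 3 matching atoms.

3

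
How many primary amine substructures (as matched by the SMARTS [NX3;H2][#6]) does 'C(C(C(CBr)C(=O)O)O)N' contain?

1

[NX3;H2][#6] is the SMARTS for a primary amine: a trivalent nitrogen with two H attached to carbon.
Exactly one fragment in the molecule meets all constraints, giving 1 match.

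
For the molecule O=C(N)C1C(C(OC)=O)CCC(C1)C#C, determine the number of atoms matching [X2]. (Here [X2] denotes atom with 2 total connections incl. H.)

3

The query [X2] means: any atom with exactly two total connections (bonds + H).
Check the 15 heavy atoms by environment: 7× C (X4) → no; 2× C (X2) → match; 2× C (X3) → no; 2× O (X1) → no; 1× O (X2) → match; 1× N (X3) → no.
Summing the matching environments: 2 + 1 = 3 matching atoms.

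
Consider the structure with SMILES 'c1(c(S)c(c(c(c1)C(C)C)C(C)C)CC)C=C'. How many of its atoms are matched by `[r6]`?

6

The query [r6] means: r6 matches atoms in a six-membered ring.
Check the 17 heavy atoms by environment: 6× c (aromatic, in 6-ring) → match; 10× C (acyclic) → no; 1× S (acyclic) → no.
That gives 6 matching atoms.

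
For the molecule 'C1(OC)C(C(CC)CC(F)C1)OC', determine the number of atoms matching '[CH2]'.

3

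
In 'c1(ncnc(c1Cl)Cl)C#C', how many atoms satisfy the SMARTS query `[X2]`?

4

Check the 10 heavy atoms by environment: 2× n (aromatic, X2) → match; 4× c (aromatic, X3) → no; 2× Cl (X1) → no; 2× C (X2) → match.
Summing the matching environments: 2 + 2 = 4 matching atoms.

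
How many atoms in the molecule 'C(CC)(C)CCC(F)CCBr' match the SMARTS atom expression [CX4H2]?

5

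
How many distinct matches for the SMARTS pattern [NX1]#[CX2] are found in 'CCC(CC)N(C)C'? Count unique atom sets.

0

[NX1]#[CX2] is the SMARTS for a nitrile: a nitrogen triple-bonded to a two-connected carbon.
No fragment in the molecule satisfies every constraint, giving 0 matches.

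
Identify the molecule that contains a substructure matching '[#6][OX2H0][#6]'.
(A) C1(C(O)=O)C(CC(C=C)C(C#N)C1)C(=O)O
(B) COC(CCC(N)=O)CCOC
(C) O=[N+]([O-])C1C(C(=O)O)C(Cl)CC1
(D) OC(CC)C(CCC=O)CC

[#6][OX2H0][#6] describes an aliphatic oxygen bridging two carbons with no H on the oxygen (an ether).
(A) has a carboxylic acid group (-C(=O)OH) but the -OH oxygen has H1; the =O is OX1, not OX2.
(B) contains a methoxy ether (-OCH3), which satisfies every atom and bond constraint.
(C) has a carboxylic acid group (-C(=O)OH) but the -OH oxygen has H1; the =O is OX1, not OX2.
(D) has a hydroxyl group (-OH) but the oxygen has H1, not H0 bridging two carbons.
So the answer is (B).

B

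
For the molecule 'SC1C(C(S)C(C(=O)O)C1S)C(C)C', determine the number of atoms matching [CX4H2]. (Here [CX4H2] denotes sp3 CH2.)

0

The query [CX4H2] means: sp3 carbon (X4) with exactly two hydrogens.
Check the 14 heavy atoms by environment: 6× C (H1, X4) → no; 3× S (H1, X2) → no; 2× C (H3, X4) → no; 1× C (H0, X3) → no; 1× O (H0, X1) → no; 1× O (H1, X2) → no.
No environment satisfies the query, so 0 matching atoms.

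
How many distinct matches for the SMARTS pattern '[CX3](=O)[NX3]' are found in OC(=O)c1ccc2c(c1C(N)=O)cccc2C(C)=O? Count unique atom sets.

[CX3](=O)[NX3] is the SMARTS for an amide: a carbonyl carbon bonded to a trivalent nitrogen.
Exactly one fragment in the molecule meets all constraints, giving 1 match.

1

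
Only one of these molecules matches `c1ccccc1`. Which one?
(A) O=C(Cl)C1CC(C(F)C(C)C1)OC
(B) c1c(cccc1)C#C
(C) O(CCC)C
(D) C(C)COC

B

c1ccccc1 describes six aromatic carbons in a ring (a benzene ring).
(A) has a methyl group (-CH3) but no six-membered all-carbon aromatic ring is present.
(B) contains the required atom environment, so the pattern matches.
(C) has a methyl group (-CH3) but no six-membered all-carbon aromatic ring is present.
(D) has a methyl group (-CH3) but no six-membered all-carbon aromatic ring is present.
So the answer is (B).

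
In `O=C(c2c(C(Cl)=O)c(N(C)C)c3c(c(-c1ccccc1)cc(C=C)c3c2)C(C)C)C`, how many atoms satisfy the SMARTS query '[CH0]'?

2

Check the 30 heavy atoms by environment: 9× c (aromatic, H0) → no; 7× c (aromatic, H1) → no; 2× C (H0) → match; 2× O (H0) → no; 1× Cl (H0) → no; 2× C (H1) → no; 5× C (H3) → no; 1× N (H0) → no; 1× C (H2) → no.
That gives 2 matching atoms.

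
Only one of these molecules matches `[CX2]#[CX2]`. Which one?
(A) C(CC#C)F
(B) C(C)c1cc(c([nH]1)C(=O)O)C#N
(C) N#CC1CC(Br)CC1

A

[CX2]#[CX2] describes a carbon-carbon triple bond (an alkyne).
(A) contains an ethynyl group (-C#CH), which satisfies every atom and bond constraint.
(B) has a nitrile (-C#N) but the triple bond is C#N, not C#C.
(C) has a nitrile (-C#N) but the triple bond is C#N, not C#C.
So the answer is (A).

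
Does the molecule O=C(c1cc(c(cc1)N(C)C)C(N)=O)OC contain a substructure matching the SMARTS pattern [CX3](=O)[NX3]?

The pattern [CX3](=O)[NX3] describes a carbonyl carbon bonded to a trivalent nitrogen — an amide.
The molecule carries a primary amide (-C(=O)NH2), whose atoms satisfy every constraint of the query, so the pattern matches.

Yes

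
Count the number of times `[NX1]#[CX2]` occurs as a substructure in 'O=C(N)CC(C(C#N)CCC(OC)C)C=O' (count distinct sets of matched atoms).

[NX1]#[CX2] is the SMARTS for a nitrile: a nitrogen triple-bonded to a two-connected carbon.
Exactly one fragment in the molecule meets all constraints, giving 1 match.

1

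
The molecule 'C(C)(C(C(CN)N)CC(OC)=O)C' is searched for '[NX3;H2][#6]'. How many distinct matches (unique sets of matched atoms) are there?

2

[NX3;H2][#6] is the SMARTS for a primary amine: a trivalent nitrogen with two H attached to carbon.
The molecule carries 2 separate instances of a primary amino group (-NH2) meeting every constraint; each maps to a distinct set of atoms, giving 2 matches.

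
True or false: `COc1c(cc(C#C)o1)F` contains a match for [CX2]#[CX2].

True

The pattern [CX2]#[CX2] describes a carbon-carbon triple bond — an alkyne.
The molecule carries an ethynyl group (-C#CH), whose atoms satisfy every constraint of the query, so the pattern matches.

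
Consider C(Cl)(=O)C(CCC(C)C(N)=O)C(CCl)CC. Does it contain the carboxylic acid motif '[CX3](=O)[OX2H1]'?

No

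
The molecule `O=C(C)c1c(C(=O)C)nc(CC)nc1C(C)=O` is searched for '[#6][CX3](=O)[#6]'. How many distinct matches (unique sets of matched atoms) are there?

[#6][CX3](=O)[#6] is the SMARTS for a ketone: a carbonyl carbon (no H) flanked by two carbons.
The molecule carries 3 separate instances of an acetyl/ketone group (-C(=O)CH3) meeting every constraint; each maps to a distinct set of atoms, giving 3 matches.

3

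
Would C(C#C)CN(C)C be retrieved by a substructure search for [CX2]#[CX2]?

Yes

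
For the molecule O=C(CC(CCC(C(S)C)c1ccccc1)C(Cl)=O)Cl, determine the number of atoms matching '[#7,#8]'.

2

The query [#7,#8] means: nitrogen or oxygen (comma = OR).
Check the 20 heavy atoms by environment: 9× C → no; 2× O → match; 2× Cl → no; 6× c (aromatic) → no; 1× S → no.
That gives 2 matching atoms.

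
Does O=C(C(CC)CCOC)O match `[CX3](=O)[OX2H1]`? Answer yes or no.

Yes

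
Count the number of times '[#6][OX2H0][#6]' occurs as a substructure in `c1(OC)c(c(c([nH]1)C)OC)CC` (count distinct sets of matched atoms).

2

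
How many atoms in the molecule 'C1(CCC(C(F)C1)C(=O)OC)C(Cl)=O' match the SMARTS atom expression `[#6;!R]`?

The query [#6;!R] means: carbon not in any ring.
Check the 14 heavy atoms by environment: 6× C (in 6-ring) → no; 1× F (acyclic) → no; 3× C (acyclic) → match; 3× O (acyclic) → no; 1× Cl (acyclic) → no.
That gives 3 matching atoms.

3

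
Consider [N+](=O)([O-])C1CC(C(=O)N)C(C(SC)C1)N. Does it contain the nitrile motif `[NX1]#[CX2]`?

No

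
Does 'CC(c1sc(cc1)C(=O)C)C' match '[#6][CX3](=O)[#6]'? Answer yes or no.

Yes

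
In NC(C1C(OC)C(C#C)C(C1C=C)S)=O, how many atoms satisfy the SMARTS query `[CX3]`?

The query [CX3] means: C with X3: aliphatic carbon with exactly 3 total connections.
Check the 15 heavy atoms by environment: 6× C (X4) → no; 1× S (X2) → no; 1× O (X2) → no; 3× C (X3) → match; 1× O (X1) → no; 1× N (X3) → no; 2× C (X2) → no.
That gives 3 matching atoms.

3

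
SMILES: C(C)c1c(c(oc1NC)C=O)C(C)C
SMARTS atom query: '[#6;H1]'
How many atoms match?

Check the 14 heavy atoms by environment: 1× o (aromatic, H0) → no; 4× c (aromatic, H0) → no; 1× N (H1) → no; 4× C (H3) → no; 2× C (H1) → match; 1× O (H0) → no; 1× C (H2) → no.
That gives 2 matching atoms.

2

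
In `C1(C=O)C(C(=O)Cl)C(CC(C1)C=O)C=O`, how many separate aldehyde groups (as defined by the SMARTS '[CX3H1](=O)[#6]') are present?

[CX3H1](=O)[#6] is the SMARTS for an aldehyde: an sp2 carbon with one H, double-bonded to O and single-bonded to carbon.
The molecule carries 3 separate instances of an aldehyde (-CHO) meeting every constraint; each maps to a distinct set of atoms, giving 3 matches.

3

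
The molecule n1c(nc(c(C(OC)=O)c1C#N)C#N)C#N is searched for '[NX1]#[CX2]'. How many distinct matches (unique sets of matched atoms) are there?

3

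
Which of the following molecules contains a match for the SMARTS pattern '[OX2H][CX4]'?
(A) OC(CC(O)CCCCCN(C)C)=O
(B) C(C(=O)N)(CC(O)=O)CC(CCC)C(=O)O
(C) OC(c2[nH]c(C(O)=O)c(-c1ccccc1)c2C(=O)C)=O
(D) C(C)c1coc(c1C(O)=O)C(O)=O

A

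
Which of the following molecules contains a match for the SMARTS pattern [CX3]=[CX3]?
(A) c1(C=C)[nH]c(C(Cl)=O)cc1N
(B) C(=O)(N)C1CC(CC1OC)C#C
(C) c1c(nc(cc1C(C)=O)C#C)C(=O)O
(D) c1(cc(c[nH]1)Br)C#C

[CX3]=[CX3] describes a non-aromatic C=C double bond between two sp2 carbons (an alkene).
(A) contains a vinyl group (-CH=CH2), which satisfies every atom and bond constraint.
(B) has an ethynyl group (-C#CH) but the C-C bond is a triple bond, not a double bond.
(C) has an ethynyl group (-C#CH) but the C-C bond is a triple bond, not a double bond.
(D) has an ethynyl group (-C#CH) but the C-C bond is a triple bond, not a double bond.
So the answer is (A).

A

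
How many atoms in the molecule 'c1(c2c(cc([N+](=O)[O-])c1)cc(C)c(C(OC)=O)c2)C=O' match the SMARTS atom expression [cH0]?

The query [cH0] means: aromatic carbon with no attached hydrogen (substituted or ring-fusion).
Check the 20 heavy atoms by environment: 6× c (aromatic, H0) → match; 4× c (aromatic, H1) → no; 1× C (H0) → no; 4× O (H0) → no; 2× C (H3) → no; 1× C (H1) → no; 1× N (charge +1, H0) → no; 1× O (charge -1, H0) → no.
That gives 6 matching atoms.

6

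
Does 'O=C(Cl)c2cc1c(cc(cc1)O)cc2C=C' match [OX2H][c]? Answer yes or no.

Yes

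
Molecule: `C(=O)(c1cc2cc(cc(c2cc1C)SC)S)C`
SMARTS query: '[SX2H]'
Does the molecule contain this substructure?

Yes

The pattern [SX2H] describes an aliphatic sulfur with two connections, one being H — a thiol.
The molecule carries a thiol (-SH), whose atoms satisfy every constraint of the query, so the pattern matches.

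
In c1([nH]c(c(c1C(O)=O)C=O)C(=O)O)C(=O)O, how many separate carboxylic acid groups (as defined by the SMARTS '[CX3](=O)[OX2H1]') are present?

3

[CX3](=O)[OX2H1] is the SMARTS for a carboxylic acid: an sp2 carbon double-bonded to O and single-bonded to an -OH oxygen.
The molecule carries 3 separate instances of a carboxylic acid group (-C(=O)OH) meeting every constraint; each maps to a distinct set of atoms, giving 3 matches.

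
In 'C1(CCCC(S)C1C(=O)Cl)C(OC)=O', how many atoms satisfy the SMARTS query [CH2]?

3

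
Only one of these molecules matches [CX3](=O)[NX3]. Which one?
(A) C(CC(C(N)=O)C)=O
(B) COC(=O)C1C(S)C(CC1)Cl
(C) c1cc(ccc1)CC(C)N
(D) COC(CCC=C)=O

A

[CX3](=O)[NX3] describes a carbonyl carbon bonded to a trivalent nitrogen (an amide).
(A) contains a primary amide (-C(=O)NH2), which satisfies every atom and bond constraint.
(B) has a methyl-ester group (-C(=O)OCH3) but the carbonyl is bonded to O, not to an NX3 nitrogen.
(C) has a primary amino group (-NH2) but the -NH2 is not attached to a carbonyl carbon.
(D) has a methyl-ester group (-C(=O)OCH3) but the carbonyl is bonded to O, not to an NX3 nitrogen.
So the answer is (A).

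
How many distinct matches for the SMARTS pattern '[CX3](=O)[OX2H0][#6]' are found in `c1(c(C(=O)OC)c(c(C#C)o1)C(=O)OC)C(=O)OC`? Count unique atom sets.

[CX3](=O)[OX2H0][#6] is the SMARTS for an ester: a carbonyl carbon bonded to an oxygen that is itself bonded to carbon (no H on that O).
The molecule carries 3 separate instances of a methyl-ester group (-C(=O)OCH3) meeting every constraint; each maps to a distinct set of atoms, giving 3 matches.

3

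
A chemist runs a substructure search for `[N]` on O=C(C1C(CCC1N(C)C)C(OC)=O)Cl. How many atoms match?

Check the 15 heavy atoms by environment: 10× C → no; 3× O → no; 1× Cl → no; 1× N → match.
That gives 1 matching atom.

1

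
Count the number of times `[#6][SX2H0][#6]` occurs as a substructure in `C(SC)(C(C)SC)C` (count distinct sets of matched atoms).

[#6][SX2H0][#6] is the SMARTS for a thioether: an aliphatic sulfur bridging two carbons with no H on the sulfur.
The molecule carries 2 separate instances of a methylthio ether (-SCH3) meeting every constraint; each maps to a distinct set of atoms, giving 2 matches.

2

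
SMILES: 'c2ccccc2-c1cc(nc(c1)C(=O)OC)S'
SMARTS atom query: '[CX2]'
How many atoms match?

0

The query [CX2] means: C with X2: aliphatic carbon with exactly 2 total connections.
Check the 17 heavy atoms by environment: 1× n (aromatic, X2) → no; 11× c (aromatic, X3) → no; 1× S (X2) → no; 1× C (X3) → no; 1× O (X1) → no; 1× O (X2) → no; 1× C (X4) → no.
No environment satisfies the query, so 0 matching atoms.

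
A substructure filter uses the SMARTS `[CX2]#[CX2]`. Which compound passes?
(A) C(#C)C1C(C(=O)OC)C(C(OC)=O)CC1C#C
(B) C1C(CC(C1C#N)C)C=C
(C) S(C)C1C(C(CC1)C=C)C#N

A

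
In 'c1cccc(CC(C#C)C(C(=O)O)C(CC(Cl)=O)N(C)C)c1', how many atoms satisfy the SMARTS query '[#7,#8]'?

4

The query [#7,#8] means: nitrogen or oxygen (comma = OR).
Check the 22 heavy atoms by environment: 11× C → no; 3× O → match; 1× Cl → no; 6× c (aromatic) → no; 1× N → match.
Summing the matching environments: 3 + 1 = 4 matching atoms.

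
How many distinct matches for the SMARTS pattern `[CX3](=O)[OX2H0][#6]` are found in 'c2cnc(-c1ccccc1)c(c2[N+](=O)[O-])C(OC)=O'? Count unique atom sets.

[CX3](=O)[OX2H0][#6] is the SMARTS for an ester: a carbonyl carbon bonded to an oxygen that is itself bonded to carbon (no H on that O).
Exactly one fragment in the molecule meets all constraints, giving 1 match.

1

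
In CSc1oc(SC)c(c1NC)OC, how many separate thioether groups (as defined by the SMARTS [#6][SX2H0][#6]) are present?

2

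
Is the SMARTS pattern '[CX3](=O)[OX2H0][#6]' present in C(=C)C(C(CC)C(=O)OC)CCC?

Yes

The pattern [CX3](=O)[OX2H0][#6] describes a carbonyl carbon bonded to an oxygen that is itself bonded to carbon (no H on that O) — an ester.
The molecule carries a methyl-ester group (-C(=O)OCH3), whose atoms satisfy every constraint of the query, so the pattern matches.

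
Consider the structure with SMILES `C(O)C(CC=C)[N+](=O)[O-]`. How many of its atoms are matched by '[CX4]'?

3

The query [CX4] means: C with X4: aliphatic carbon with exactly 4 total connections (bonds + H).
Check the 9 heavy atoms by environment: 3× C (X4) → match; 1× N (charge +1, X3) → no; 1× O (charge -1, X1) → no; 1× O (X1) → no; 2× C (X3) → no; 1× O (X2) → no.
That gives 3 matching atoms.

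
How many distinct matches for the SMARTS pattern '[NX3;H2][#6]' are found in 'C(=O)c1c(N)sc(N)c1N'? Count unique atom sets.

3

[NX3;H2][#6] is the SMARTS for a primary amine: a trivalent nitrogen with two H attached to carbon.
The molecule carries 3 separate instances of a primary amino group (-NH2) meeting every constraint; each maps to a distinct set of atoms, giving 3 matches.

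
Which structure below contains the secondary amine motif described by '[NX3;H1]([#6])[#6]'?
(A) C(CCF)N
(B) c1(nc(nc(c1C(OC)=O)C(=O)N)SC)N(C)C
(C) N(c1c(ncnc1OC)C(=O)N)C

C

[NX3;H1]([#6])[#6] describes a trivalent nitrogen with one H, bonded to two carbons (a secondary amine).
(A) has a primary amino group (-NH2) but the nitrogen has H2 and only one carbon neighbour.
(B) has a dimethylamino group (-N(CH3)2) but the nitrogen has H0, not H1.
(C) contains an N-methylamino group (-NHCH3), which satisfies every atom and bond constraint.
So the answer is (C).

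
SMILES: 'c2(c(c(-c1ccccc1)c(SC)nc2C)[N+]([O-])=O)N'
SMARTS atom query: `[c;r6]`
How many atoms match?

11

The query [c;r6] means: aromatic carbon that belongs to a six-membered ring.
Check the 19 heavy atoms by environment: 1× n (aromatic, in 6-ring) → no; 11× c (aromatic, in 6-ring) → match; 2× C (acyclic) → no; 1× N (acyclic) → no; 1× S (acyclic) → no; 1× N (charge +1, acyclic) → no; 1× O (charge -1, acyclic) → no; 1× O (acyclic) → no.
That gives 11 matching atoms.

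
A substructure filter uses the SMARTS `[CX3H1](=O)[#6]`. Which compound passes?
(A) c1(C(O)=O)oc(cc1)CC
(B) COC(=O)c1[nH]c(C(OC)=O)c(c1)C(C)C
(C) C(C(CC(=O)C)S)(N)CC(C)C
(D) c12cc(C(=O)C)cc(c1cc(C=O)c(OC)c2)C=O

D

[CX3H1](=O)[#6] describes an sp2 carbon with one H, double-bonded to O and single-bonded to carbon (an aldehyde).
(A) has a carboxylic acid group (-C(=O)OH) but the carbonyl carbon has H0 and is bonded to O, not H1.
(B) has a methyl-ester group (-C(=O)OCH3) but the carbonyl carbon has H0, not H1.
(C) has an acetyl/ketone group (-C(=O)CH3) but the carbonyl carbon has H0 (two carbon neighbours), not H1.
(D) contains an aldehyde (-CHO), which satisfies every atom and bond constraint.
So the answer is (D).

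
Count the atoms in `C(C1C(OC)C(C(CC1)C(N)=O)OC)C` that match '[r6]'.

6

The query [r6] means: r6 matches atoms in a six-membered ring.
Check the 15 heavy atoms by environment: 6× C (in 6-ring) → match; 5× C (acyclic) → no; 3× O (acyclic) → no; 1× N (acyclic) → no.
That gives 6 matching atoms.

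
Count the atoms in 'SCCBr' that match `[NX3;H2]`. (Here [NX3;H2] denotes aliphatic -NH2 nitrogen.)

Check the 4 heavy atoms by environment: 2× C (H2, X4) → no; 1× S (H1, X2) → no; 1× Br (H0, X1) → no.
No environment satisfies the query, so 0 matching atoms.

0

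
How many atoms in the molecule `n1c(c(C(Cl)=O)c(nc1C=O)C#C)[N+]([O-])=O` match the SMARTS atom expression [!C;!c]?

Check the 16 heavy atoms by environment: 2× n (aromatic) → match; 4× c (aromatic) → no; 4× C → no; 3× O → match; 1× N (charge +1) → match; 1× O (charge -1) → match; 1× Cl → match.
Summing the matching environments: 2 + 3 + 1 + 1 + 1 = 8 matching atoms.

8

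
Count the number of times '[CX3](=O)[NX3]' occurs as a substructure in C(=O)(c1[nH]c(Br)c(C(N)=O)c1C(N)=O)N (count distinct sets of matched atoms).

3

[CX3](=O)[NX3] is the SMARTS for an amide: a carbonyl carbon bonded to a trivalent nitrogen.
The molecule carries 3 separate instances of a primary amide (-C(=O)NH2) meeting every constraint; each maps to a distinct set of atoms, giving 3 matches.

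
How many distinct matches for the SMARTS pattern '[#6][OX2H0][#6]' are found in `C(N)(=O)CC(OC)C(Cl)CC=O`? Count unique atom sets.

[#6][OX2H0][#6] is the SMARTS for an ether: an aliphatic oxygen bridging two carbons with no H on the oxygen.
Exactly one fragment in the molecule meets all constraints, giving 1 match.

1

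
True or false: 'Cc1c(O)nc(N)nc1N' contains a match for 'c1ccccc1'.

The pattern c1ccccc1 describes six aromatic carbons in a ring — a benzene ring.
The closest candidate here is a methyl group (-CH3), but no six-membered all-carbon aromatic ring is present. No other fragment satisfies the full query, so there is no match.

False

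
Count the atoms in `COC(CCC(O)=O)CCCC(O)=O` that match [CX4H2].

The query [CX4H2] means: sp3 carbon (X4) with exactly two hydrogens.
Check the 14 heavy atoms by environment: 5× C (H2, X4) → match; 1× C (H1, X4) → no; 2× C (H0, X3) → no; 2× O (H0, X1) → no; 2× O (H1, X2) → no; 1× O (H0, X2) → no; 1× C (H3, X4) → no.
That gives 5 matching atoms.

5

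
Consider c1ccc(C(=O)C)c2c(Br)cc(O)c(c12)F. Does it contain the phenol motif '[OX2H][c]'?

Yes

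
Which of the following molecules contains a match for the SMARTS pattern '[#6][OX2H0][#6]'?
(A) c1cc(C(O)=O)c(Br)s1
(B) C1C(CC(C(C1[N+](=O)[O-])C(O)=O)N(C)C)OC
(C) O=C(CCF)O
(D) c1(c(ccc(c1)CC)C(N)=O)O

[#6][OX2H0][#6] describes an aliphatic oxygen bridging two carbons with no H on the oxygen (an ether).
(A) has a carboxylic acid group (-C(=O)OH) but the -OH oxygen has H1; the =O is OX1, not OX2.
(B) contains a methoxy ether (-OCH3), which satisfies every atom and bond constraint.
(C) has a carboxylic acid group (-C(=O)OH) but the -OH oxygen has H1; the =O is OX1, not OX2.
(D) has a hydroxyl group (-OH) but the oxygen has H1, not H0 bridging two carbons.
So the answer is (B).

B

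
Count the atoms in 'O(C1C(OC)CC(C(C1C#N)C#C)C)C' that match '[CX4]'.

9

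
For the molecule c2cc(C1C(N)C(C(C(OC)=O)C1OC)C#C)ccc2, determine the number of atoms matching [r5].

The query [r5] means: r5 matches atoms in a five-membered ring.
Check the 20 heavy atoms by environment: 5× C (in 5-ring) → match; 6× c (aromatic, in 6-ring) → no; 3× O (acyclic) → no; 5× C (acyclic) → no; 1× N (acyclic) → no.
That gives 5 matching atoms.

5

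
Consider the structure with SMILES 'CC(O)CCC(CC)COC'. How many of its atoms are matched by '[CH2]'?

4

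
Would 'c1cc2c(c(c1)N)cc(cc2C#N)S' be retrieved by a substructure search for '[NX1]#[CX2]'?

Yes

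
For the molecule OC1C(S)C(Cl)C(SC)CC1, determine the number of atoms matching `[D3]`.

4

The query [D3] means: atom with exactly three heavy-atom neighbours.
Check the 11 heavy atoms by environment: 4× C (D3) → match; 2× C (D2) → no; 1× O (D1) → no; 1× Cl (D1) → no; 1× S (D1) → no; 1× S (D2) → no; 1× C (D1) → no.
That gives 4 matching atoms.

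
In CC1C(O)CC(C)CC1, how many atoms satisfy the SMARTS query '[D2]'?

3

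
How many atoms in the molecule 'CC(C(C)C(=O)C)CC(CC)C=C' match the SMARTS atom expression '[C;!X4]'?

3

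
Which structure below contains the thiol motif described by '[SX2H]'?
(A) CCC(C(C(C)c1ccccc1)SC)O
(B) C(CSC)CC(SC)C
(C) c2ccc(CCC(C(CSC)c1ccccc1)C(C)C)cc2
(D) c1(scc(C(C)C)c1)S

D

[SX2H] describes an aliphatic sulfur with two connections, one being H (a thiol).
(A) has a methylthio ether (-SCH3) but the sulfur has H0 (bonded to two carbons), not H1.
(B) has a methylthio ether (-SCH3) but the sulfur has H0 (bonded to two carbons), not H1.
(C) has a methylthio ether (-SCH3) but the sulfur has H0 (bonded to two carbons), not H1.
(D) contains a thiol (-SH), which satisfies every atom and bond constraint.
So the answer is (D).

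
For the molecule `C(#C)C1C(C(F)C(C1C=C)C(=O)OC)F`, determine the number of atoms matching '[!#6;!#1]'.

4

The query [!#6;!#1] means: not carbon and not hydrogen — any heteroatom.
Check the 15 heavy atoms by environment: 11× C → no; 2× F → match; 2× O → match.
Summing the matching environments: 2 + 2 = 4 matching atoms.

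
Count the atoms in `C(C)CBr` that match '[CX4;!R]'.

3

The query [CX4;!R] means: aliphatic carbon with four total connections, not in a ring.
Check the 4 heavy atoms by environment: 3× C (X4, acyclic) → match; 1× Br (X1, acyclic) → no.
That gives 3 matching atoms.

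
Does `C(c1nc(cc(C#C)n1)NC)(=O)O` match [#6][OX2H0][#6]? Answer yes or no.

The pattern [#6][OX2H0][#6] describes an aliphatic oxygen bridging two carbons with no H on the oxygen — an ether.
The closest candidate here is a carboxylic acid group (-C(=O)OH), but the -OH oxygen has H1; the =O is OX1, not OX2. No other fragment satisfies the full query, so there is no match.

No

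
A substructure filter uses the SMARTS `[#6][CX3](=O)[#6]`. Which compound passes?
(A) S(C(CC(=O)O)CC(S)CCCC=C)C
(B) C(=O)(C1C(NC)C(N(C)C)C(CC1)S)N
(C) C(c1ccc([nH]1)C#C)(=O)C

C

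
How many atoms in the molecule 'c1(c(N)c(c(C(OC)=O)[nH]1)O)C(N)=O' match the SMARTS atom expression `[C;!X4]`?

The query [C;!X4] means: aliphatic carbon that does not have four total connections.
Check the 14 heavy atoms by environment: 1× n (aromatic, X3) → no; 4× c (aromatic, X3) → no; 2× C (X3) → match; 2× O (X1) → no; 2× O (X2) → no; 1× C (X4) → no; 2× N (X3) → no.
That gives 2 matching atoms.

2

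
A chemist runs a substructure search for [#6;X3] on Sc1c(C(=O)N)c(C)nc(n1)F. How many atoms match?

5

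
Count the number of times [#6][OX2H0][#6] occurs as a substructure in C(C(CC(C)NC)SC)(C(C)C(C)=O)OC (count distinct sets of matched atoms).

[#6][OX2H0][#6] is the SMARTS for an ether: an aliphatic oxygen bridging two carbons with no H on the oxygen.
Exactly one fragment in the molecule meets all constraints, giving 1 match.

1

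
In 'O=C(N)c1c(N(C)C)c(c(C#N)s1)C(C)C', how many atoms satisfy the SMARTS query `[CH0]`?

2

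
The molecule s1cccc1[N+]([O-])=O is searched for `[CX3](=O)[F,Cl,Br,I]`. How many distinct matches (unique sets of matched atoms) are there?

0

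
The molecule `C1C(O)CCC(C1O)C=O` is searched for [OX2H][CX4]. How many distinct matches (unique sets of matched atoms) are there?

2

[OX2H][CX4] is the SMARTS for an aliphatic alcohol: a hydroxyl oxygen bound to an sp3 (X4) carbon.
The molecule carries 2 separate instances of a hydroxyl group (-OH) meeting every constraint; each maps to a distinct set of atoms, giving 2 matches.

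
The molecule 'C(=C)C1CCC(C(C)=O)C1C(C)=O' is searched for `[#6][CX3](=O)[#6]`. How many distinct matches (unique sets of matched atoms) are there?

2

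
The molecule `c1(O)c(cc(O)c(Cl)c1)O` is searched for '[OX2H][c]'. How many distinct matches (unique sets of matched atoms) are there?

3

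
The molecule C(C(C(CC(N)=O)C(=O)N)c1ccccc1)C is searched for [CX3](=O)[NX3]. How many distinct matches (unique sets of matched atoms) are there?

[CX3](=O)[NX3] is the SMARTS for an amide: a carbonyl carbon bonded to a trivalent nitrogen.
The molecule carries 2 separate instances of a primary amide (-C(=O)NH2) meeting every constraint; each maps to a distinct set of atoms, giving 2 matches.

2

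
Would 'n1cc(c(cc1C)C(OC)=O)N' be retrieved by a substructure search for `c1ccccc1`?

No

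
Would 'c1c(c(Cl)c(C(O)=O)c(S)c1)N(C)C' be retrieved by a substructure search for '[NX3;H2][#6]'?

The pattern [NX3;H2][#6] describes a trivalent nitrogen with two H attached to carbon — a primary amine.
The closest candidate here is a dimethylamino group (-N(CH3)2), but the nitrogen has H0, not H2. No other fragment satisfies the full query, so there is no match.

No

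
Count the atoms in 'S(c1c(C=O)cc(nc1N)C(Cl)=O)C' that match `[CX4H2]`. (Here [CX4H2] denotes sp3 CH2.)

The query [CX4H2] means: sp3 carbon (X4) with exactly two hydrogens.
Check the 14 heavy atoms by environment: 1× n (aromatic, H0, X2) → no; 4× c (aromatic, H0, X3) → no; 1× c (aromatic, H1, X3) → no; 1× C (H0, X3) → no; 2× O (H0, X1) → no; 1× Cl (H0, X1) → no; 1× C (H1, X3) → no; 1× S (H0, X2) → no; 1× C (H3, X4) → no; 1× N (H2, X3) → no.
No environment satisfies the query, so 0 matching atoms.

0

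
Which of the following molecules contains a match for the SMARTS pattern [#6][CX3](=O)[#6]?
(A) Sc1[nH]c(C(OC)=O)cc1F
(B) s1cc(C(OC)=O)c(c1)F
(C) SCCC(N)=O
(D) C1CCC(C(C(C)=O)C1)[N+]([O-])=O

[#6][CX3](=O)[#6] describes a carbonyl carbon (no H) flanked by two carbons (a ketone).
(A) has a methyl-ester group (-C(=O)OCH3) but one neighbour of the carbonyl carbon is O, not C.
(B) has a methyl-ester group (-C(=O)OCH3) but one neighbour of the carbonyl carbon is O, not C.
(C) has a primary amide (-C(=O)NH2) but one neighbour of the carbonyl carbon is N, not C.
(D) contains an acetyl/ketone group (-C(=O)CH3), which satisfies every atom and bond constraint.
So the answer is (D).

D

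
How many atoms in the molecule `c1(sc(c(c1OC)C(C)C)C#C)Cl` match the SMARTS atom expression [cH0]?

4

The query [cH0] means: aromatic carbon with no attached hydrogen (substituted or ring-fusion).
Check the 13 heavy atoms by environment: 1× s (aromatic, H0) → no; 4× c (aromatic, H0) → match; 1× O (H0) → no; 3× C (H3) → no; 1× C (H0) → no; 2× C (H1) → no; 1× Cl (H0) → no.
That gives 4 matching atoms.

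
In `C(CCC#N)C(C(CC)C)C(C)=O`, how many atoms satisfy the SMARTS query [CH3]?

3

The query [CH3] means: aliphatic carbon with exactly three hydrogens.
Check the 13 heavy atoms by environment: 3× C (H3) → match; 2× C (H1) → no; 4× C (H2) → no; 2× C (H0) → no; 1× O (H0) → no; 1× N (H0) → no.
That gives 3 matching atoms.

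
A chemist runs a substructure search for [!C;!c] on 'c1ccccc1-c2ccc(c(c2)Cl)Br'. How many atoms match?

2

The query [!C;!c] means: neither aliphatic nor aromatic carbon — same as [!#6].
Check the 14 heavy atoms by environment: 12× c (aromatic) → no; 1× Br → match; 1× Cl → match.
Summing the matching environments: 1 + 1 = 2 matching atoms.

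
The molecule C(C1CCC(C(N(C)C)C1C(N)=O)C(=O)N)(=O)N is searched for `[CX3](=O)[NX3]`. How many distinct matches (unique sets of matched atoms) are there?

3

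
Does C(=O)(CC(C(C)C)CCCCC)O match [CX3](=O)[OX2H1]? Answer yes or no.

Yes

The pattern [CX3](=O)[OX2H1] describes an sp2 carbon double-bonded to O and single-bonded to an -OH oxygen — a carboxylic acid.
The molecule carries a carboxylic acid group (-C(=O)OH), whose atoms satisfy every constraint of the query, so the pattern matches.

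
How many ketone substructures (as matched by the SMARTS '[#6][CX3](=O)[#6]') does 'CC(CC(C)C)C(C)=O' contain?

[#6][CX3](=O)[#6] is the SMARTS for a ketone: a carbonyl carbon (no H) flanked by two carbons.
Exactly one fragment in the molecule meets all constraints, giving 1 match.

1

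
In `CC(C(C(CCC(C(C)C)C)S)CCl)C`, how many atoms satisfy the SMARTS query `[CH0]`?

Check the 15 heavy atoms by environment: 5× C (H3) → no; 5× C (H1) → no; 3× C (H2) → no; 1× Cl (H0) → no; 1× S (H1) → no.
No environment satisfies the query, so 0 matching atoms.

0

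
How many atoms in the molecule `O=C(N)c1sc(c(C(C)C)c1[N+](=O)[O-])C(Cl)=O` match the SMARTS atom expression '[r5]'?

The query [r5] means: r5 matches atoms in a five-membered ring.
Check the 17 heavy atoms by environment: 1× s (aromatic, in 5-ring) → match; 4× c (aromatic, in 5-ring) → match; 5× C (acyclic) → no; 3× O (acyclic) → no; 1× N (acyclic) → no; 1× N (charge +1, acyclic) → no; 1× O (charge -1, acyclic) → no; 1× Cl (acyclic) → no.
Summing the matching environments: 1 + 4 = 5 matching atoms.

5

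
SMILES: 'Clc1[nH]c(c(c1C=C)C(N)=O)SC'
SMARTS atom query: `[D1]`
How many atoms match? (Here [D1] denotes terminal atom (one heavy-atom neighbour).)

5

The query [D1] means: atom with exactly one heavy-atom neighbour (degree 1).
Check the 13 heavy atoms by environment: 1× n (aromatic, D2) → no; 4× c (aromatic, D3) → no; 1× Cl (D1) → match; 1× C (D2) → no; 2× C (D1) → match; 1× C (D3) → no; 1× O (D1) → match; 1× N (D1) → match; 1× S (D2) → no.
Summing the matching environments: 1 + 2 + 1 + 1 = 5 matching atoms.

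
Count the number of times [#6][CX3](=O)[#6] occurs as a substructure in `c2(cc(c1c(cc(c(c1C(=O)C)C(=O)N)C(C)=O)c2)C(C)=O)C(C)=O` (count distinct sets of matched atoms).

4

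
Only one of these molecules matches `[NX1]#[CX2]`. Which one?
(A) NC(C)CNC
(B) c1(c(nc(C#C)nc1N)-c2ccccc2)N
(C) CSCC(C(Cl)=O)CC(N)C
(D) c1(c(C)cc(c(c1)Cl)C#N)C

D

[NX1]#[CX2] describes a nitrogen triple-bonded to a two-connected carbon (a nitrile).
(A) has a primary amino group (-NH2) but the nitrogen is NX3 (three connections), not NX1 triple-bonded.
(B) has a primary amino group (-NH2) but the nitrogen is NX3 (three connections), not NX1 triple-bonded.
(C) has a primary amino group (-NH2) but the nitrogen is NX3 (three connections), not NX1 triple-bonded.
(D) contains a nitrile (-C#N), which satisfies every atom and bond constraint.
So the answer is (D).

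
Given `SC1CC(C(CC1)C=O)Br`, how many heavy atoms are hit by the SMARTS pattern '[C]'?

The query [C] means: uppercase C matches aliphatic (non-aromatic) carbon only.
Check the 10 heavy atoms by environment: 7× C → match; 1× S → no; 1× Br → no; 1× O → no.
That gives 7 matching atoms.

7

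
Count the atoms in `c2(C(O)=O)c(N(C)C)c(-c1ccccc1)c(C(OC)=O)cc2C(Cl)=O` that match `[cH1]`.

The query [cH1] means: aromatic carbon bearing exactly one hydrogen.
Check the 25 heavy atoms by environment: 6× c (aromatic, H0) → no; 6× c (aromatic, H1) → match; 1× N (H0) → no; 3× C (H3) → no; 3× C (H0) → no; 4× O (H0) → no; 1× O (H1) → no; 1× Cl (H0) → no.
That gives 6 matching atoms.

6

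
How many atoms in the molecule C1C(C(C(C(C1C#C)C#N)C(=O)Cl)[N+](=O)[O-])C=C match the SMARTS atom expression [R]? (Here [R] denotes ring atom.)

Check the 18 heavy atoms by environment: 6× C (in 6-ring) → match; 6× C (acyclic) → no; 2× O (acyclic) → no; 1× Cl (acyclic) → no; 1× N (acyclic) → no; 1× N (charge +1, acyclic) → no; 1× O (charge -1, acyclic) → no.
That gives 6 matching atoms.

6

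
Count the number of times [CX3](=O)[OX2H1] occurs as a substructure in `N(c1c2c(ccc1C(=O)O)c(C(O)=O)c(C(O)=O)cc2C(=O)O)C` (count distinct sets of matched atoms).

4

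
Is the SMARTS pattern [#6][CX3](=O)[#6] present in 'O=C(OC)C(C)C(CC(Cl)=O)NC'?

The pattern [#6][CX3](=O)[#6] describes a carbonyl carbon (no H) flanked by two carbons — a ketone.
The closest candidate here is a methyl-ester group (-C(=O)OCH3), but one neighbour of the carbonyl carbon is O, not C. No other fragment satisfies the full query, so there is no match.

No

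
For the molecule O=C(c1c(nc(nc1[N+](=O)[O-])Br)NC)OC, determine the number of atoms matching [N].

Check the 16 heavy atoms by environment: 2× n (aromatic) → no; 4× c (aromatic) → no; 1× N (charge +1) → match; 1× O (charge -1) → no; 3× O → no; 1× N → match; 3× C → no; 1× Br → no.
Summing the matching environments: 1 + 1 = 2 matching atoms.

2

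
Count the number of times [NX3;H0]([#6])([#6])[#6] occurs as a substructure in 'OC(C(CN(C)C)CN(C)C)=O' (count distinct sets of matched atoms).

2

[NX3;H0]([#6])([#6])[#6] is the SMARTS for a tertiary amine: a trivalent nitrogen with no H, bonded to three carbons.
The molecule carries 2 separate instances of a dimethylamino group (-N(CH3)2) meeting every constraint; each maps to a distinct set of atoms, giving 2 matches.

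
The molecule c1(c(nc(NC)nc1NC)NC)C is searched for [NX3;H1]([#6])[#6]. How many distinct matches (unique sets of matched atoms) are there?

[NX3;H1]([#6])[#6] is the SMARTS for a secondary amine: a trivalent nitrogen with one H, bonded to two carbons.
The molecule carries 3 separate instances of an N-methylamino group (-NHCH3) meeting every constraint; each maps to a distinct set of atoms, giving 3 matches.

3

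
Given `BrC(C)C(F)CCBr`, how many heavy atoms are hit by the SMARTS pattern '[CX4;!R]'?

Check the 8 heavy atoms by environment: 5× C (X4, acyclic) → match; 1× F (X1, acyclic) → no; 2× Br (X1, acyclic) → no.
That gives 5 matching atoms.

5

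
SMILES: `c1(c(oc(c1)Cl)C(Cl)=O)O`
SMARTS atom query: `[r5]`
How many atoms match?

5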